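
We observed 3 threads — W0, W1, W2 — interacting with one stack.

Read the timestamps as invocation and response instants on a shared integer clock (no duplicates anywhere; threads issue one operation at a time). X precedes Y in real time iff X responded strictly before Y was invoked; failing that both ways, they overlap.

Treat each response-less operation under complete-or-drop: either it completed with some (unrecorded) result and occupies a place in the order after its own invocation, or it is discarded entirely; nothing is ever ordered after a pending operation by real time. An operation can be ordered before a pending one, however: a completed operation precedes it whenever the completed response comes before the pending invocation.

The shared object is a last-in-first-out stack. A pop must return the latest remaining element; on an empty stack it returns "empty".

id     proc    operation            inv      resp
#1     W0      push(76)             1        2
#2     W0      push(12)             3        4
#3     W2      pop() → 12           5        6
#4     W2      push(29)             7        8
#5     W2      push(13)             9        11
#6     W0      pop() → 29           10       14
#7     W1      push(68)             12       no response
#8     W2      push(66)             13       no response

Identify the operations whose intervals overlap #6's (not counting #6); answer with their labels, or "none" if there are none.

#5, #7, #8

#6 spans [10,14]: anything still running between times 10 and 14 counts as concurrent
#1 [1,2]: before
#2 [3,4]: before
#3 [5,6]: before
#4 [7,8]: before
#5 [9,11]: concurrent
#7 [12,…): concurrent
#8 [13,…): concurrent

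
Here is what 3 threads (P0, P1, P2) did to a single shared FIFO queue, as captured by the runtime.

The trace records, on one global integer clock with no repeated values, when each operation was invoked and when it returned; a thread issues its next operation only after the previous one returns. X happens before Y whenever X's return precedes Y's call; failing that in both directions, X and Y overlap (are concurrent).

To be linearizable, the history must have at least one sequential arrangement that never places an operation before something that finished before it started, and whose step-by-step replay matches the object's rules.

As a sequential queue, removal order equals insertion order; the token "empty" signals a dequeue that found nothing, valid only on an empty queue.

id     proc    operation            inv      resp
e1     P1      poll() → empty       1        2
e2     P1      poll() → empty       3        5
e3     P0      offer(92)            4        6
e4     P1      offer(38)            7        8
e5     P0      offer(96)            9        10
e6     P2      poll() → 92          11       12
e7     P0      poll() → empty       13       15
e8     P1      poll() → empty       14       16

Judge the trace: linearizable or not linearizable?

not linearizable

through event 14 a valid linearization exists; event 15 (e7 responding at time 15) ends that
7 completed operations, 2 real-time-consistent orders — every FIFO queue replay fails
no completion choice of the 1 pending operation (e8) rescues it — every subset was tried
e.g. e1, e2, e3, e4, e5, e6, e7 (pending dropped): illegal at step 7, since e7 poll() → empty cannot apply there
e.g. e1, e3, e2, e4, e5, e6, e7 (pending dropped): illegal at step 3, since e2 poll() → empty cannot apply there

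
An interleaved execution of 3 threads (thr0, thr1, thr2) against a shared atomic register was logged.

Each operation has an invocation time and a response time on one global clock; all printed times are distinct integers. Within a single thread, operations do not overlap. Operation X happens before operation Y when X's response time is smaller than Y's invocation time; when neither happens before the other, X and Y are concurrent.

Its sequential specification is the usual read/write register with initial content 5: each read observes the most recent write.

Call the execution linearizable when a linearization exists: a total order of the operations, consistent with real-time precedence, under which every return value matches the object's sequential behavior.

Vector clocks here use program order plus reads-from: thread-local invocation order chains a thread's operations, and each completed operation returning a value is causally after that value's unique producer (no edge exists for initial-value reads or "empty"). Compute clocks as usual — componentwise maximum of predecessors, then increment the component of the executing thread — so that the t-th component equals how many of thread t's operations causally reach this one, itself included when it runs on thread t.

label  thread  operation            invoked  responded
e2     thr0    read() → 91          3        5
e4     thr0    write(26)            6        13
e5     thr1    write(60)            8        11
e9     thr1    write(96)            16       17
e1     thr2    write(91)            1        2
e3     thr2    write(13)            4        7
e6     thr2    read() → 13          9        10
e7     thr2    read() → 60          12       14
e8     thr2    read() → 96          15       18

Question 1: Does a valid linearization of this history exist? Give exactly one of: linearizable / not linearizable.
linearizable

a witness: e1, e2, e3, e6, e4, e5, e7, e9, e8
step 1: e1 write(91) — value 91
step 2: e2 read() → 91 — value 91
step 3: e3 write(13) — value 13
step 4: e6 read() → 13 — value 13
step 5: e4 write(26) — value 26
step 6: e5 write(60) — value 60
step 7: e7 read() → 60 — value 60
step 8: e9 write(96) — value 96
step 9: e8 read() → 96 — value 96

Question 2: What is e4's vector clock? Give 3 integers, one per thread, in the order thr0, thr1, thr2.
(2, 0, 1)

no predecessors for e1 (invoked 1): thr2 increments from zero → (0, 0, 1)
no predecessors for e5 (invoked 8): thr1 increments from zero → (0, 1, 0)
from VC(e1)=(0, 0, 1), e3 (invoked 4) maxes components and bumps thr2 → (0, 0, 2)
from VC(e5)=(0, 1, 0), e9 (invoked 16) maxes components and bumps thr1 → (0, 2, 0)
from VC(e1)=(0, 0, 1), e2 (invoked 3) maxes components and bumps thr0 → (1, 0, 1)
from VC(e3)=(0, 0, 2), e6 (invoked 9) maxes components and bumps thr2 → (0, 0, 3)
from VC(e2)=(1, 0, 1), e4 (invoked 6) maxes components and bumps thr0 → (2, 0, 1)
from VC(e5)=(0, 1, 0), VC(e6)=(0, 0, 3), e7 (invoked 12) maxes components and bumps thr2 → (0, 1, 4)
from VC(e7)=(0, 1, 4), VC(e9)=(0, 2, 0), e8 (invoked 15) maxes components and bumps thr2 → (0, 2, 5)
target: VC(e4) = (2, 0, 1)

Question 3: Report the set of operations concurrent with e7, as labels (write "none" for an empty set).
e4

e7 runs from 12 to 14; window-overlapping ops are concurrent
e1 [1,2]: before
e2 [3,5]: before
e3 [4,7]: before
e4 [6,13]: concurrent
e5 [8,11]: before
e6 [9,10]: before
e8 [15,18]: after
e9 [16,17]: after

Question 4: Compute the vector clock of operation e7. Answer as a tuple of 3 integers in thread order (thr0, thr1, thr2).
(0, 1, 4)

root op e1, invoked 1: fresh clock plus thr2's own tick → (0, 0, 1)
root op e5, invoked 8: fresh clock plus thr1's own tick → (0, 1, 0)
VC(e3, invoked at 4): max of VC(e1)=(0, 0, 1), then +1 on thread thr2 → (0, 0, 2)
VC(e9, invoked at 16): max of VC(e5)=(0, 1, 0), then +1 on thread thr1 → (0, 2, 0)
VC(e2, invoked at 3): max of VC(e1)=(0, 0, 1), then +1 on thread thr0 → (1, 0, 1)
VC(e6, invoked at 9): max of VC(e3)=(0, 0, 2), then +1 on thread thr2 → (0, 0, 3)
VC(e4, invoked at 6): max of VC(e2)=(1, 0, 1), then +1 on thread thr0 → (2, 0, 1)
VC(e7, invoked at 12): max of VC(e5)=(0, 1, 0), VC(e6)=(0, 0, 3), then +1 on thread thr2 → (0, 1, 4)
VC(e8, invoked at 15): max of VC(e7)=(0, 1, 4), VC(e9)=(0, 2, 0), then +1 on thread thr2 → (0, 2, 5)
target: VC(e7) = (0, 1, 4)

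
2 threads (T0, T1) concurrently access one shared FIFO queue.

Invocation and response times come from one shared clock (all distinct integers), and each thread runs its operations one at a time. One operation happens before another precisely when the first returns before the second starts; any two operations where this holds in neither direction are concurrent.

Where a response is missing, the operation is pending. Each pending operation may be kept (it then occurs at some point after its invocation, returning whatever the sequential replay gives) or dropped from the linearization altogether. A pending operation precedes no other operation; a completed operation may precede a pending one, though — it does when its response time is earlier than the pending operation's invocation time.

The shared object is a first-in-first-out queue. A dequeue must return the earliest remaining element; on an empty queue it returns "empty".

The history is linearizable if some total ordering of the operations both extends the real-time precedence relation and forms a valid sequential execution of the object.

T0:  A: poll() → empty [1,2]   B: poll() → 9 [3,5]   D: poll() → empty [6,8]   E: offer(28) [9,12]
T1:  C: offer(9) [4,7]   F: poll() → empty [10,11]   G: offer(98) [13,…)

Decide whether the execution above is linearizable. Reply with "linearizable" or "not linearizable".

linearizable

one valid linearization: A, C, B, D, F, E
1. A poll() → empty, leaving queue <>
2. C offer(9), leaving queue <9>
3. B poll() → 9, leaving queue <>
4. D poll() → empty, leaving queue <>
5. F poll() → empty, leaving queue <>
6. E offer(28), leaving queue <28>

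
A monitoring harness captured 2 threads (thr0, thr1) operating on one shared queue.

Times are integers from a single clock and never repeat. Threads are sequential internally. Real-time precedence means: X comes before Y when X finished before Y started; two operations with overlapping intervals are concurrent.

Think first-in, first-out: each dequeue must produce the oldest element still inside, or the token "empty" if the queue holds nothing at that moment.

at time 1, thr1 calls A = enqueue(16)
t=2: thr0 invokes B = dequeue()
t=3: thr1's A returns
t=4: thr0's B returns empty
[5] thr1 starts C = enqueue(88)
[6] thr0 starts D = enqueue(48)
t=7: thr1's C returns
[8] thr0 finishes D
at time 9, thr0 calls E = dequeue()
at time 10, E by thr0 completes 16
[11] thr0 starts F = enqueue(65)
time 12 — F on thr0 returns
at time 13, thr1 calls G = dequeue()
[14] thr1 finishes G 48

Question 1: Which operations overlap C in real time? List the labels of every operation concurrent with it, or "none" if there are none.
D

C spans [5,7]; an op avoiding the whole window 5..7 is ordered, any other is concurrent
A [1,3]: before
B [2,4]: before
D [6,8]: concurrent
E [9,10]: after
F [11,12]: after
G [13,14]: after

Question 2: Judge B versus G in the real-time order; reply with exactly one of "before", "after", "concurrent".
before

B spans [2,4], G spans [13,14]
resp(B)=4 < inv(G)=13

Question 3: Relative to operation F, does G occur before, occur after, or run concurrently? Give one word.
after

G spans [13,14], F spans [11,12]
resp(F)=12 < inv(G)=13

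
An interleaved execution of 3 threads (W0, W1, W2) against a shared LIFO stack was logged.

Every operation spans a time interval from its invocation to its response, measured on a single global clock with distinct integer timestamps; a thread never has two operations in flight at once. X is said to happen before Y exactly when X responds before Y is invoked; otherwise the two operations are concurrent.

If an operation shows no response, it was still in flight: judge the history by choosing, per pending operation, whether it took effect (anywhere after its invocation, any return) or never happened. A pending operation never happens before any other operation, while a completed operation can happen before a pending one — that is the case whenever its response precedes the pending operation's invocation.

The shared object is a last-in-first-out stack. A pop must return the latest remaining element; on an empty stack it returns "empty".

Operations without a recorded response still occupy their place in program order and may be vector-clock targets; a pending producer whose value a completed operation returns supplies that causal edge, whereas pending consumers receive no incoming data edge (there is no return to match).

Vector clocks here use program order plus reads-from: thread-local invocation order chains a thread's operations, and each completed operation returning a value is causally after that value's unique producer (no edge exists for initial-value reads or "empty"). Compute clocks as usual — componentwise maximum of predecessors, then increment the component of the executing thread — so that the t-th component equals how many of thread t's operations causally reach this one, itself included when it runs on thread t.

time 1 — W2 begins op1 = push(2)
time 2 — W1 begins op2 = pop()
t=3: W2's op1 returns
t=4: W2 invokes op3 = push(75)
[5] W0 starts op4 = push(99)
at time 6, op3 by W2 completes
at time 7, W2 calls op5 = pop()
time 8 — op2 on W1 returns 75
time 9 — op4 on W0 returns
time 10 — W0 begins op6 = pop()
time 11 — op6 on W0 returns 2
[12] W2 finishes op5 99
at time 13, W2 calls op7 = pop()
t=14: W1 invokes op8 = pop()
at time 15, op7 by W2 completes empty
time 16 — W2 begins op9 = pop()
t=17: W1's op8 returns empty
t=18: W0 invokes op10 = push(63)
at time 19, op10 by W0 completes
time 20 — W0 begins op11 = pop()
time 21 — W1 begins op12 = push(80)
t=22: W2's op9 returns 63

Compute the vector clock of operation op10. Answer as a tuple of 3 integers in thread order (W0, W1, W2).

(3, 0, 1)

no predecessors for op1 (invoked 1): W2 increments from zero → (0, 0, 1)
no predecessors for op4 (invoked 5): W0 increments from zero → (1, 0, 0)
invoked at 4, op3 merges VC(op1)=(0, 0, 1) and bumps W2's slot → (0, 0, 2)
invoked at 2, op2 merges VC(op3)=(0, 0, 2) and bumps W1's slot → (0, 1, 2)
invoked at 10, op6 merges VC(op1)=(0, 0, 1), VC(op4)=(1, 0, 0) and bumps W0's slot → (2, 0, 1)
invoked at 14, op8 merges VC(op2)=(0, 1, 2) and bumps W1's slot → (0, 2, 2)
invoked at 7, op5 merges VC(op3)=(0, 0, 2), VC(op4)=(1, 0, 0) and bumps W2's slot → (1, 0, 3)
invoked at 18, op10 merges VC(op6)=(2, 0, 1) and bumps W0's slot → (3, 0, 1)
invoked at 21, op12 merges VC(op8)=(0, 2, 2) and bumps W1's slot → (0, 3, 2)
invoked at 13, op7 merges VC(op5)=(1, 0, 3) and bumps W2's slot → (1, 0, 4)
invoked at 20, op11 merges VC(op10)=(3, 0, 1) and bumps W0's slot → (4, 0, 1)
invoked at 16, op9 merges VC(op7)=(1, 0, 4), VC(op10)=(3, 0, 1) and bumps W2's slot → (3, 0, 5)
target: VC(op10) = (3, 0, 1)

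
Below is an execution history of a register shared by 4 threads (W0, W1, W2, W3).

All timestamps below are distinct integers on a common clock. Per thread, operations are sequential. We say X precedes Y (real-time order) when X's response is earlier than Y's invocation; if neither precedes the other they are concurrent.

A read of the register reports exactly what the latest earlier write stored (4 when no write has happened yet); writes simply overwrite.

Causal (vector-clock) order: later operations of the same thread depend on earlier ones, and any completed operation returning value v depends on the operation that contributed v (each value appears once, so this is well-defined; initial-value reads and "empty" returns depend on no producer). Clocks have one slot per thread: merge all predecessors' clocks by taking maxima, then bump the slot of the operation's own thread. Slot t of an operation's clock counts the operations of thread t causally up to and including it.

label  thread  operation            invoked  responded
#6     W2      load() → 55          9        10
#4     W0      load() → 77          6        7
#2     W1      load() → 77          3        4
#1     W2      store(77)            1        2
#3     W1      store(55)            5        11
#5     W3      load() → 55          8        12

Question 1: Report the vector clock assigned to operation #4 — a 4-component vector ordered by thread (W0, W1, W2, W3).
root op #1, invoked 1: fresh clock plus W2's own tick → (0, 0, 1, 0)
merge at #2 (invoked 3): VC(#1)=(0, 0, 1, 0), own-thread bump on W1 → (0, 1, 1, 0)
merge at #4 (invoked 6): VC(#1)=(0, 0, 1, 0), own-thread bump on W0 → (1, 0, 1, 0)
merge at #3 (invoked 5): VC(#2)=(0, 1, 1, 0), own-thread bump on W1 → (0, 2, 1, 0)
merge at #5 (invoked 8): VC(#3)=(0, 2, 1, 0), own-thread bump on W3 → (0, 2, 1, 1)
merge at #6 (invoked 9): VC(#1)=(0, 0, 1, 0), VC(#3)=(0, 2, 1, 0), own-thread bump on W2 → (0, 2, 2, 0)
target: VC(#4) = (1, 0, 1, 0)

(1, 0, 1, 0)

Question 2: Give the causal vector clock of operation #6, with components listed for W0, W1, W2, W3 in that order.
#1, invoked 1, has no incoming edges; only W2's bump applies → (0, 0, 1, 0)
from VC(#1)=(0, 0, 1, 0), #2 (invoked 3) maxes components and bumps W1 → (0, 1, 1, 0)
from VC(#1)=(0, 0, 1, 0), #4 (invoked 6) maxes components and bumps W0 → (1, 0, 1, 0)
from VC(#2)=(0, 1, 1, 0), #3 (invoked 5) maxes components and bumps W1 → (0, 2, 1, 0)
from VC(#3)=(0, 2, 1, 0), #5 (invoked 8) maxes components and bumps W3 → (0, 2, 1, 1)
from VC(#1)=(0, 0, 1, 0), VC(#3)=(0, 2, 1, 0), #6 (invoked 9) maxes components and bumps W2 → (0, 2, 2, 0)
target: VC(#6) = (0, 2, 2, 0)

(0, 2, 2, 0)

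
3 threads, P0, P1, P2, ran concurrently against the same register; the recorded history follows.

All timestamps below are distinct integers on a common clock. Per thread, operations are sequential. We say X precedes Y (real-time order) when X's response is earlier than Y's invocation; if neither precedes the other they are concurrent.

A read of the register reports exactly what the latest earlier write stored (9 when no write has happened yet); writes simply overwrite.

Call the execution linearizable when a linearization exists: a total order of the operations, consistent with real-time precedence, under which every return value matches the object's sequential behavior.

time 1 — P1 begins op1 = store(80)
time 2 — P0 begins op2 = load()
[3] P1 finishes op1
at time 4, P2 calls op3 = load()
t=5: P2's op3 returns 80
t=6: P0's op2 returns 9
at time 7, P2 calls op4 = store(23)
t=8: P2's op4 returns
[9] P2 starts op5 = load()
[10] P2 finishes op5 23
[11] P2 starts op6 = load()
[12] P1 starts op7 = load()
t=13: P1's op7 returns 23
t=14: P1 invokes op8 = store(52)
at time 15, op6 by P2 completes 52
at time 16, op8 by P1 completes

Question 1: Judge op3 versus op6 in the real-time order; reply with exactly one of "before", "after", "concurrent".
before

op3 spans [4,5], op6 spans [11,15]
resp(op3)=5 < inv(op6)=11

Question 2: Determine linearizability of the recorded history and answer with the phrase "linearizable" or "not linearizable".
linearizable

witness order: op2, op1, op3, op4, op5, op7, op8, op6
step 1: op2 load() → 9 — value 9
step 2: op1 store(80) — value 80
step 3: op3 load() → 80 — value 80
step 4: op4 store(23) — value 23
step 5: op5 load() → 23 — value 23
step 6: op7 load() → 23 — value 23
step 7: op8 store(52) — value 52
step 8: op6 load() → 52 — value 52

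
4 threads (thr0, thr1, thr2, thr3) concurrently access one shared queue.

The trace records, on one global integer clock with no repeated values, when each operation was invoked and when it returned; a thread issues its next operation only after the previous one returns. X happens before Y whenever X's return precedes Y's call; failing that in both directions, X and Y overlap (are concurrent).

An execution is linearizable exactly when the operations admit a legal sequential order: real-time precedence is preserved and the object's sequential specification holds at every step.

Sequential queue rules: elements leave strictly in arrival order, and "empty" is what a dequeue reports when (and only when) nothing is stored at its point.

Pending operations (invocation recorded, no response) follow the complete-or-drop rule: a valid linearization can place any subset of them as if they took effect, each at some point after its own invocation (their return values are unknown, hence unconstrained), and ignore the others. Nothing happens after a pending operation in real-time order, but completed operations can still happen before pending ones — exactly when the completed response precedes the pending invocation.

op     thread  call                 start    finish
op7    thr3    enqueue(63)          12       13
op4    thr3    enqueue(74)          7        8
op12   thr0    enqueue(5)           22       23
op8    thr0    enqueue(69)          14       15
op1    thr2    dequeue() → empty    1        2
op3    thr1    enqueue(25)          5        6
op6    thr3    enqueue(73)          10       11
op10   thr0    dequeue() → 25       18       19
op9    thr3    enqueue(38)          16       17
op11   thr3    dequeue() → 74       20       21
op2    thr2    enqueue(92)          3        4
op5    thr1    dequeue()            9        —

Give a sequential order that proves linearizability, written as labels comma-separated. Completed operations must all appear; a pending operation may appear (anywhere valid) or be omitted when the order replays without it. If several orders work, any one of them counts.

after step 1 (op1 dequeue() → empty): queue <>
after step 2 (op2 enqueue(92)): queue <92>
after step 3 (op3 enqueue(25)): queue <92,25>
after step 4 (op4 enqueue(74)): queue <92,25,74>
after step 5 (op5 dequeue() (pending, included)): queue <25,74>
after step 6 (op6 enqueue(73)): queue <25,74,73>
after step 7 (op7 enqueue(63)): queue <25,74,73,63>
after step 8 (op8 enqueue(69)): queue <25,74,73,63,69>
after step 9 (op9 enqueue(38)): queue <25,74,73,63,69,38>
after step 10 (op10 dequeue() → 25): queue <74,73,63,69,38>
after step 11 (op11 dequeue() → 74): queue <73,63,69,38>
after step 12 (op12 enqueue(5)): queue <73,63,69,38,5>

op1, op2, op3, op4, op5, op6, op7, op8, op9, op10, op11, op12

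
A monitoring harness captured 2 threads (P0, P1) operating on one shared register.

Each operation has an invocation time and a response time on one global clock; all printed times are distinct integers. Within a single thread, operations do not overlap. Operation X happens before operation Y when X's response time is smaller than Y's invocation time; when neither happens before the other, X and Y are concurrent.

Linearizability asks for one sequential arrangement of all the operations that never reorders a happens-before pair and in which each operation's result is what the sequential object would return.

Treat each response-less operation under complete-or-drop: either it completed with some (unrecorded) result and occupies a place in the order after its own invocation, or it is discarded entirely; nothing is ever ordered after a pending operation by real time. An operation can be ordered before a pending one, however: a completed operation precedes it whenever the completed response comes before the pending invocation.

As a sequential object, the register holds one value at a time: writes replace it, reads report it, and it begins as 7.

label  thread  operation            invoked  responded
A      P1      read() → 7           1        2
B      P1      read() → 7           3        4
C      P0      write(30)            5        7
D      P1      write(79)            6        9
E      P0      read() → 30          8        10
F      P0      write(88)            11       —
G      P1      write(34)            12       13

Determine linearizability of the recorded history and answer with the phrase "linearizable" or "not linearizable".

linearizable

one valid linearization: A, B, C, E, D, F, G
1. A read() → 7, leaving value 7
2. B read() → 7, leaving value 7
3. C write(30), leaving value 30
4. E read() → 30, leaving value 30
5. D write(79), leaving value 79
6. F write(88) (pending, included), leaving value 88
7. G write(34), leaving value 34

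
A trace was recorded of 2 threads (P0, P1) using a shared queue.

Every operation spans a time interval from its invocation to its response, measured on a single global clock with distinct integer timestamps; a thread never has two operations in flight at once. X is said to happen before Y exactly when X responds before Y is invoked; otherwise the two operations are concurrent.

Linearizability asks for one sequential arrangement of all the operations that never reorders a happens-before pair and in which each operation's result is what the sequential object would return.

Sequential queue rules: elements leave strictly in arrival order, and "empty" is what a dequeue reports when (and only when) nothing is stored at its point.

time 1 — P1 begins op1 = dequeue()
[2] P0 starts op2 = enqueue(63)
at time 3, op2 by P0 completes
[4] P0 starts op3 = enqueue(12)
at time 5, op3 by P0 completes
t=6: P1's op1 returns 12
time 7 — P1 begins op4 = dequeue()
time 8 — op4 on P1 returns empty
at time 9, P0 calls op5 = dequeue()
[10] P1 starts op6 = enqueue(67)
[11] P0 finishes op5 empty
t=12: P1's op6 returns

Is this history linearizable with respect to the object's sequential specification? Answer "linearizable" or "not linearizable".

not linearizable

cut after 5 events: linearizable; cut after 6 events (op1 responds, time 6): not linearizable
every one of the 3 real-time-consistent orders over 3 completed queue ops fails the sequential spec
take op1, op2, op3: step 1 already fails, because op1 dequeue() → 12 cannot occur there
take op2, op1, op3: step 2 already fails, because op1 dequeue() → 12 cannot occur there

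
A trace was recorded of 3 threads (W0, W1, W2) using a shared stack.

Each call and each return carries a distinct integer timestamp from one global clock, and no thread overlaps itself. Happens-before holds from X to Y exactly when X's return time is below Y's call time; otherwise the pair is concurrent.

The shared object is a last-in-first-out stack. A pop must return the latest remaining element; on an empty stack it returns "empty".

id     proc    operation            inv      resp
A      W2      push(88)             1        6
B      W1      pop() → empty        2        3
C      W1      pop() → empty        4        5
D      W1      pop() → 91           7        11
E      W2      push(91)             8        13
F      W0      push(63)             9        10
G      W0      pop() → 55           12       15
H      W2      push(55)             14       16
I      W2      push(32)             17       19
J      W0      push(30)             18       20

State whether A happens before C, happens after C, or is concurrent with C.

A spans [1,6], C spans [4,5]
the intervals overlap in both directions

concurrent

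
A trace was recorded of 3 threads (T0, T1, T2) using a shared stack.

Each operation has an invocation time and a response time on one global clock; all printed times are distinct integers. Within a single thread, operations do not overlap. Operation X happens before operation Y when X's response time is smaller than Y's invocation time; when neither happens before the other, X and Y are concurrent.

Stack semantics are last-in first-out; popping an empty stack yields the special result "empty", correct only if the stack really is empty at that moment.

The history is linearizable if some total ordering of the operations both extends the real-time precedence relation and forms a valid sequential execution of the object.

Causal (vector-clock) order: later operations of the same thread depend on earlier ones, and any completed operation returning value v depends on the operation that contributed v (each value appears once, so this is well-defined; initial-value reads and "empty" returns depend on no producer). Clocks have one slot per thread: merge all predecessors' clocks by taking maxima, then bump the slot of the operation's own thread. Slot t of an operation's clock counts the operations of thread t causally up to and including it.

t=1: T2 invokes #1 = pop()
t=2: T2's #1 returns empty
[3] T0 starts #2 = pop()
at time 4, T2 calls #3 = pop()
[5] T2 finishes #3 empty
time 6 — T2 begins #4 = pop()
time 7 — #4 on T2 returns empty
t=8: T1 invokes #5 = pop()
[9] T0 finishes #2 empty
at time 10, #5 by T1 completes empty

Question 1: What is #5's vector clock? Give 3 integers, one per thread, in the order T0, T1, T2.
Answer: (0, 1, 0)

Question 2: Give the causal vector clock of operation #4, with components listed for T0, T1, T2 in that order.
Answer: (0, 0, 3)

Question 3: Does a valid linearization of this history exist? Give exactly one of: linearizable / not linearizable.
a witness: #1, #2, #3, #4, #5
step 1: #1 pop() → empty — stack <>
step 2: #2 pop() → empty — stack <>
step 3: #3 pop() → empty — stack <>
step 4: #4 pop() → empty — stack <>
step 5: #5 pop() → empty — stack <>

linearizable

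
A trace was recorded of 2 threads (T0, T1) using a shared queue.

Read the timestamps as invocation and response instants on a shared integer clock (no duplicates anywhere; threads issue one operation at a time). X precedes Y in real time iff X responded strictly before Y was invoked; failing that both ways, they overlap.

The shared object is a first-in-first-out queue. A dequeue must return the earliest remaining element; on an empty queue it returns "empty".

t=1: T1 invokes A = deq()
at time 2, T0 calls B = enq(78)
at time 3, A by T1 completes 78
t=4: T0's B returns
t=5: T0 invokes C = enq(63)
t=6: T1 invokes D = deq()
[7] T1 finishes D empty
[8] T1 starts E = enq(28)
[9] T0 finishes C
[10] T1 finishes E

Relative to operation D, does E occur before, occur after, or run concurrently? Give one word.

after

E spans [8,10], D spans [6,7]
resp(D)=7 < inv(E)=8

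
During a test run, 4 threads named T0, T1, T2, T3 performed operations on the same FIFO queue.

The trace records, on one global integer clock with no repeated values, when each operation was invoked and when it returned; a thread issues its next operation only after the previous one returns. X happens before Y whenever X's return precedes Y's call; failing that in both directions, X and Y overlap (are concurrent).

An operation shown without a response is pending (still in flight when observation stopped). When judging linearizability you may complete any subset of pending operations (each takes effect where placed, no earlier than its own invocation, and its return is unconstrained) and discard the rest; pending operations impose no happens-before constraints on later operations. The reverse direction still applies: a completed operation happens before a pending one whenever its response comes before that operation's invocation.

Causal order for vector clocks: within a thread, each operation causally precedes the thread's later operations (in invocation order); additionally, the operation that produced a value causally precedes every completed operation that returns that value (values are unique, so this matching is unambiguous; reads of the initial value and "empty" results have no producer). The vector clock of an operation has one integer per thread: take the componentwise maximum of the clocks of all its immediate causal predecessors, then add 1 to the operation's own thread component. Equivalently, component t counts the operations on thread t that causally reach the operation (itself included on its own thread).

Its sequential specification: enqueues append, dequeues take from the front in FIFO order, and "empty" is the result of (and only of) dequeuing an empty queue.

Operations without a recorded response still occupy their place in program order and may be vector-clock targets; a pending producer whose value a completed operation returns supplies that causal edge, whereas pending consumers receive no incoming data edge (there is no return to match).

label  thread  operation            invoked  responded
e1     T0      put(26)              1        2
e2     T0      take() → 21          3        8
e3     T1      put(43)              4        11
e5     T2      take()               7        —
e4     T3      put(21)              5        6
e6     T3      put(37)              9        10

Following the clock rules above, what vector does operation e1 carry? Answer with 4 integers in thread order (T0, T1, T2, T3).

(1, 0, 0, 0)

no predecessors for e4 (invoked 5): T3 increments from zero → (0, 0, 0, 1)
no predecessors for e5 (invoked 7): T2 increments from zero → (0, 0, 1, 0)
no predecessors for e3 (invoked 4): T1 increments from zero → (0, 1, 0, 0)
no predecessors for e1 (invoked 1): T0 increments from zero → (1, 0, 0, 0)
e6, invoked 9, takes VC(e4)=(0, 0, 0, 1) under max, adds 1 for T3 → (0, 0, 0, 2)
e2, invoked 3, takes VC(e1)=(1, 0, 0, 0), VC(e4)=(0, 0, 0, 1) under max, adds 1 for T0 → (2, 0, 0, 1)
target: VC(e1) = (1, 0, 0, 0)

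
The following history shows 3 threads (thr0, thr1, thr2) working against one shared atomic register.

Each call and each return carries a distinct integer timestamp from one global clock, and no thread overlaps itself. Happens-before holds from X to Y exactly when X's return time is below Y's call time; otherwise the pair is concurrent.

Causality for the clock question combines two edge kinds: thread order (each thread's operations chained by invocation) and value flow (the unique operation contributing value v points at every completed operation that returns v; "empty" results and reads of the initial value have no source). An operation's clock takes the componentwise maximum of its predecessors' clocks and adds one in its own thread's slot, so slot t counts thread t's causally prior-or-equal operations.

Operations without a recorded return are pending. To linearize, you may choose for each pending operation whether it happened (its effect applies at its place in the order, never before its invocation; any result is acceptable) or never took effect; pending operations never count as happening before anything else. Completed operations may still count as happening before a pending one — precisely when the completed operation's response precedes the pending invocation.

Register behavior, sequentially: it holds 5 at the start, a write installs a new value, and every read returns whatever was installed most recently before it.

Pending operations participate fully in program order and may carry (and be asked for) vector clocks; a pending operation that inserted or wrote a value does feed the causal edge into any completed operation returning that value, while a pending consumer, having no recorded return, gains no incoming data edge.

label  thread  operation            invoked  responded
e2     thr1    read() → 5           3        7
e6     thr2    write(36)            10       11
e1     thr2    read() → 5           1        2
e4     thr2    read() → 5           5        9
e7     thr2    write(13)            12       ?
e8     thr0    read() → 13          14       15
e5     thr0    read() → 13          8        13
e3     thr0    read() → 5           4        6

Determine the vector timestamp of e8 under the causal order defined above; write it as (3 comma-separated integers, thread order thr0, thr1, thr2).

(3, 0, 4)

VC(e1, invoked at 1): no causal predecessors; +1 on thr2 → (0, 0, 1)
VC(e2, invoked at 3): no causal predecessors; +1 on thr1 → (0, 1, 0)
VC(e3, invoked at 4): no causal predecessors; +1 on thr0 → (1, 0, 0)
merge at e4 (invoked 5): VC(e1)=(0, 0, 1), own-thread bump on thr2 → (0, 0, 2)
merge at e6 (invoked 10): VC(e4)=(0, 0, 2), own-thread bump on thr2 → (0, 0, 3)
merge at e7 (invoked 12): VC(e6)=(0, 0, 3), own-thread bump on thr2 → (0, 0, 4)
merge at e5 (invoked 8): VC(e3)=(1, 0, 0), VC(e7)=(0, 0, 4), own-thread bump on thr0 → (2, 0, 4)
merge at e8 (invoked 14): VC(e5)=(2, 0, 4), VC(e7)=(0, 0, 4), own-thread bump on thr0 → (3, 0, 4)
target: VC(e8) = (3, 0, 4)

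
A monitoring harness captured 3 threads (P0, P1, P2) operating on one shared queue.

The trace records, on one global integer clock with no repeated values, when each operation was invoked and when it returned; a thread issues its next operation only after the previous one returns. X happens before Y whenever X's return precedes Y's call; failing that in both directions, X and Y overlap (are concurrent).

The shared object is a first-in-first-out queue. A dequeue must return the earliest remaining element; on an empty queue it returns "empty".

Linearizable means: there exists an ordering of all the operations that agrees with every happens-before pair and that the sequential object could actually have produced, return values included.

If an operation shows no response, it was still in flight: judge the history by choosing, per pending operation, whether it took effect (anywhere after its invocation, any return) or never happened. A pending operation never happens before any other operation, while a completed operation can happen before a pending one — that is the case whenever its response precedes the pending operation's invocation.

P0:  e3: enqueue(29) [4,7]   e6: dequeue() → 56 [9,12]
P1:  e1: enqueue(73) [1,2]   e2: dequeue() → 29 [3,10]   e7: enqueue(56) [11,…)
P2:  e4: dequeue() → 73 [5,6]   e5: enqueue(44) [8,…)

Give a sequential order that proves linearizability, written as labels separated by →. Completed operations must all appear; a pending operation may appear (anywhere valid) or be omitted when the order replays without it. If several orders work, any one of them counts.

1. e1 enqueue(73), leaving queue <73>
2. e3 enqueue(29), leaving queue <73,29>
3. e4 dequeue() → 73, leaving queue <29>
4. e2 dequeue() → 29, leaving queue <>
5. e7 enqueue(56) (pending, included), leaving queue <56>
6. e5 enqueue(44) (pending, included), leaving queue <56,44>
7. e6 dequeue() → 56, leaving queue <44>

e1 → e3 → e4 → e2 → e7 → e5 → e6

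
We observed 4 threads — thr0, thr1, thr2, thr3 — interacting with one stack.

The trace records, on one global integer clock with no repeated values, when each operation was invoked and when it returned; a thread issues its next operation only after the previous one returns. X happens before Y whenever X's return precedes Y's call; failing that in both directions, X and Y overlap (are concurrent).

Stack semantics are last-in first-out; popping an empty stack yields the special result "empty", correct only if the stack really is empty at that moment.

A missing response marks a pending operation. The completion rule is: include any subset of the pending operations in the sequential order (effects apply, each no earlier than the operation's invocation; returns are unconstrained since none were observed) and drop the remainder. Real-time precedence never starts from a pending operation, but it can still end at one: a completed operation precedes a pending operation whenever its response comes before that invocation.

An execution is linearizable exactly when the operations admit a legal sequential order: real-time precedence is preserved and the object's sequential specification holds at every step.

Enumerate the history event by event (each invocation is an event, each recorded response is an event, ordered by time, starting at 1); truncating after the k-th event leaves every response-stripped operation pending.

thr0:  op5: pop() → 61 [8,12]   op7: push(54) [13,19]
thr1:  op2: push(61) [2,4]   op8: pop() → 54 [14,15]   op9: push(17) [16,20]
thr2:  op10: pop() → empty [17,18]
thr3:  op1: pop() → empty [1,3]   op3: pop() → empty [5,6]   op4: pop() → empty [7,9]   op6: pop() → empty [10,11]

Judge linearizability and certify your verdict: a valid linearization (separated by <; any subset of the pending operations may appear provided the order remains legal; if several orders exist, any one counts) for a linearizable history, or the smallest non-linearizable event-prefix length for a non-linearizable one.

not linearizable — minimal violating prefix: 6 events

prefix check: 1..5 passes, 1..6 fails once op3's time-6 response joins
3 completed operations, 2 real-time-consistent orders — every stack replay fails
take op1, op2, op3: step 3 already fails, because op3 pop() → empty cannot occur there
take op2, op1, op3: step 2 already fails, because op1 pop() → empty cannot occur there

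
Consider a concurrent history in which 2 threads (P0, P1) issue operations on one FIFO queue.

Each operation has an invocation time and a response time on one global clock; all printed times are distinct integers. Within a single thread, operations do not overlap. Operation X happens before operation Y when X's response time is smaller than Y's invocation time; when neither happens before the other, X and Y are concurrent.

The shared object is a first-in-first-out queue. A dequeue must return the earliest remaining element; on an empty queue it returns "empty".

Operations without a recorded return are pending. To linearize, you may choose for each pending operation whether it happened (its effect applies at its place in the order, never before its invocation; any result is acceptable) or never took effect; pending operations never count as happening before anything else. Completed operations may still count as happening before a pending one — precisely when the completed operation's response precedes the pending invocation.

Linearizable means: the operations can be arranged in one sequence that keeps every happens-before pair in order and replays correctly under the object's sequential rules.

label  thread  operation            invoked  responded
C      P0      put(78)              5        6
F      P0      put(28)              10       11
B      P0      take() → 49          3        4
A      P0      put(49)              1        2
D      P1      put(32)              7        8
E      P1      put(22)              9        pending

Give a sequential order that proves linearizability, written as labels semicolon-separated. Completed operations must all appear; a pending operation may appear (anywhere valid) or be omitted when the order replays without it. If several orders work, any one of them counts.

step 1: A put(49) — queue <49>
step 2: B take() → 49 — queue <>
step 3: C put(78) — queue <78>
step 4: D put(32) — queue <78,32>
step 5: E put(22) (pending, included) — queue <78,32,22>
step 6: F put(28) — queue <78,32,22,28>

A; B; C; D; E; F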